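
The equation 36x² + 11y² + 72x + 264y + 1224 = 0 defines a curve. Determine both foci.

(-1, -17) and (-1, -7)

Group: 36(x² + 2x) + 11(y² + 24y) = -1224
36(x + 1)² + 11(y + 12)² = -1224 + 36 + 1584 = 396
Divide by 396: (x + 1)²/11 + (y + 12)²/36 = 1
Ellipse, center (-1, -12), major axis vertical; a² = 36, b² = 11.
c² = a² - b² = 36 - 11 = 25, so c = 5.
Foci lie on the vertical axis through the center: (h, k ± c).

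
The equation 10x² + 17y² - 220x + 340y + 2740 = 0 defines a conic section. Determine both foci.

Group: 10(x² - 22x) + 17(y² + 20y) = -2740
10(x - 11)² + 17(y + 10)² = -2740 + 1210 + 1700 = 170
Divide through by 170 to get (x - 11)²/17 + (y + 10)²/10 = 1.
Ellipse, center (11, -10), major axis horizontal; a² = 17, b² = 10.
c² = a² - b² = 17 - 10 = 7, so c = √7.
Foci lie on the horizontal axis through the center: (h ± c, k).

(11 - √7, -10) and (11 + √7, -10)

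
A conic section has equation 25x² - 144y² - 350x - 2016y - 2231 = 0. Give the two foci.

(7, -20) and (7, 6)

Collect terms: 25(x² - 14x) -144(y² + 14y) = 2231
25(x - 7)² -144(y + 7)² = 2231 + 1225 - 7056 = -3600
Divide by -3600: (y + 7)²/25 - (x - 7)²/144 = 1
Hyperbola, center (7, -7), transverse axis vertical; a² = 25, b² = 144.
c² = a² + b² = 25 + 144 = 169, so c = 13.
Foci lie on the vertical axis through the center: (h, k ± c).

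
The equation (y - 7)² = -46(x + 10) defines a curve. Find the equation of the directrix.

x = 3/2

Vertex (-10, 7); 4p = -46 so p = -23/2. Opens left.
Directrix is the vertical line x = h − p = -10 − (-23/2) = 3/2.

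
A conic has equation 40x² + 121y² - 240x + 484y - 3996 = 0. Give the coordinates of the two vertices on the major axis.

40(x² - 6x) + 121(y² + 4y) = 3996
Complete the square in x and y: 40(x - 3)² + 121(y + 2)² = 3996 + 360 + 484 = 4840
Divide by 4840: (x - 3)²/121 + (y + 2)²/40 = 1
Ellipse, center (3, -2), major axis horizontal; a² = 121, b² = 40.
a = 11. Vertices at (h ± a, k).

(-8, -2) and (14, -2)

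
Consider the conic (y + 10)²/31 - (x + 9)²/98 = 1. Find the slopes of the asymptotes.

√62/14 and -√62/14

Center (-9, -10). The positive term is the y-term, so the transverse axis is vertical; a² = 31, b² = 98.
For a vertical hyperbola the asymptotes have slope ±a/b.
Here that is ±√31/7√2 = ±√62/14.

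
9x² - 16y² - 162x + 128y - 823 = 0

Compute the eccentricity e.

e = 5/4

9(x² - 18x) -16(y² - 8y) = 823
Completing the square gives 9(x - 9)² -16(y - 4)² = 823 + 729 - 256 = 1296.
Divide through by 1296 to get (x - 9)²/144 - (y - 4)²/81 = 1.
Hyperbola, center (9, 4), transverse axis horizontal; a² = 144, b² = 81.
c² = a² + b² = 225, so c = 15.
e = c/a = 15/12 = 5/4.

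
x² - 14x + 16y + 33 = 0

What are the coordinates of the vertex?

Only x is squared. Complete the square in x: (x - 7)² = -16(y - 1).
Vertex (7, 1); 4p = -16 so p = -4. Opens down.

(7, 1)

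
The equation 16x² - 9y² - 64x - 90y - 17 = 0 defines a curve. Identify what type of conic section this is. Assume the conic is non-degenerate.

hyperbola

No xy term. Coefficients of x² and y² are A = 16, C = -9.
A and C have opposite signs ⇒ hyperbola.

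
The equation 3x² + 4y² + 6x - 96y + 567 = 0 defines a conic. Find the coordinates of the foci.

Group the x- and y-terms: 3(x² + 2x) + 4(y² - 24y) = -567
Completing the square gives 3(x + 1)² + 4(y - 12)² = -567 + 3 + 576 = 12.
Divide through by 12 to get (x + 1)²/4 + (y - 12)²/3 = 1.
Ellipse, center (-1, 12), major axis horizontal; a² = 4, b² = 3.
c² = a² - b² = 4 - 3 = 1, so c = 1.
Foci lie on the horizontal axis through the center: (h ± c, k).

(-2, 12) and (0, 12)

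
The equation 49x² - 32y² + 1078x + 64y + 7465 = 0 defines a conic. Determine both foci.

49(x² + 22x) -32(y² - 2y) = -7465
Complete the square in x and y: 49(x + 11)² -32(y - 1)² = -7465 + 5929 - 32 = -1568
Divide through by -1568 to get (y - 1)²/49 - (x + 11)²/32 = 1.
Hyperbola, center (-11, 1), transverse axis vertical; a² = 49, b² = 32.
c² = a² + b² = 49 + 32 = 81, so c = 9.
Foci lie on the vertical axis through the center: (h, k ± c).

(-11, -8) and (-11, 10)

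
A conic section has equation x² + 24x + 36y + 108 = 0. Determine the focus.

Only x is squared. Complete the square in x: (x + 12)² = -36(y - 1).
Vertex (-12, 1); 4p = -36 so p = -9. Opens down.
Focus is p units from the vertex along the axis: (h, k + p).

(-12, -8)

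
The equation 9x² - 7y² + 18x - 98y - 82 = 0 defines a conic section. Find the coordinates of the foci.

Collect terms: 9(x² + 2x) -7(y² + 14y) = 82
Complete the square: 9(x + 1)² -7(y + 7)² = 82 + 9 - 343 = -252
Dividing both sides by -252: (y + 7)²/36 - (x + 1)²/28 = 1
Hyperbola, center (-1, -7), transverse axis vertical; a² = 36, b² = 28.
c² = a² + b² = 36 + 28 = 64, so c = 8.
Foci lie on the vertical axis through the center: (h, k ± c).

(-1, -15) and (-1, 1)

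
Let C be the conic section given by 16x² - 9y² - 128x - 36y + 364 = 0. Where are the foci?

Group the x- and y-terms: 16(x² - 8x) -9(y² + 4y) = -364
Complete the square in x and y: 16(x - 4)² -9(y + 2)² = -364 + 256 - 36 = -144
Divide by -144: (y + 2)²/16 - (x - 4)²/9 = 1
Hyperbola, center (4, -2), transverse axis vertical; a² = 16, b² = 9.
c² = a² + b² = 16 + 9 = 25, so c = 5.
Foci lie on the vertical axis through the center: (h, k ± c).

(4, -7) and (4, 3)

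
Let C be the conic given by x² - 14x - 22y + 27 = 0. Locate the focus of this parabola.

Only x is squared. Complete the square in x: (x - 7)² = 22(y + 1).
Vertex (7, -1); 4p = 22 so p = 11/2. Opens up.
Focus is p units from the vertex along the axis: (h, k + p).

(7, 9/2)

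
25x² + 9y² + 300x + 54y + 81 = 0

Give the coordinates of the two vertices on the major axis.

Collect terms: 25(x² + 12x) + 9(y² + 6y) = -81
25(x + 6)² + 9(y + 3)² = -81 + 900 + 81 = 900
Divide by 900: (x + 6)²/36 + (y + 3)²/100 = 1
Ellipse, center (-6, -3), major axis vertical; a² = 100, b² = 36.
a = 10. Vertices at (h, k ± a).

(-6, -13) and (-6, 7)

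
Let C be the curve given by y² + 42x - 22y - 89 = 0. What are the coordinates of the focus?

(-11/2, 11)

Only y is squared. Complete the square in y: (y - 11)² = -42(x - 5).
Vertex (5, 11); 4p = -42 so p = -21/2. Opens left.
Focus is p units from the vertex along the axis: (h + p, k).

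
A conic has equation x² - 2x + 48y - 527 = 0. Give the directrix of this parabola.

y = 23

Only x is squared. Complete the square in x: (x - 1)² = -48(y - 11).
Vertex (1, 11); 4p = -48 so p = -12. Opens down.
Directrix is the horizontal line y = k − p = 11 − (-12) = 23.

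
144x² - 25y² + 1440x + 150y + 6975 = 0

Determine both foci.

Rearranging, 144(x² + 10x) -25(y² - 6y) = -6975.
Complete the square: 144(x + 5)² -25(y - 3)² = -6975 + 3600 - 225 = -3600
Dividing both sides by -3600: (y - 3)²/144 - (x + 5)²/25 = 1
Hyperbola, center (-5, 3), transverse axis vertical; a² = 144, b² = 25.
c² = a² + b² = 144 + 25 = 169, so c = 13.
Foci lie on the vertical axis through the center: (h, k ± c).

(-5, -10) and (-5, 16)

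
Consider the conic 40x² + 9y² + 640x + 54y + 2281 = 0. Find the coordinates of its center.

(-8, -3)

Rearranging, 40(x² + 16x) + 9(y² + 6y) = -2281.
Complete the square in x and y: 40(x + 8)² + 9(y + 3)² = -2281 + 2560 + 81 = 360
Dividing both sides by 360: (x + 8)²/9 + (y + 3)²/40 = 1
Ellipse with center (-8, -3).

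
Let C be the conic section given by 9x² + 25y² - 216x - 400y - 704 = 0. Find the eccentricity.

e = 4/5

Group the x- and y-terms: 9(x² - 24x) + 25(y² - 16y) = 704
Complete the square: 9(x - 12)² + 25(y - 8)² = 704 + 1296 + 1600 = 3600
Divide through by 3600 to get (x - 12)²/400 + (y - 8)²/144 = 1.
Ellipse, center (12, 8), major axis horizontal; a² = 400, b² = 144.
c² = a² - b² = 256, so c = 16.
e = c/a = 16/20 = 4/5.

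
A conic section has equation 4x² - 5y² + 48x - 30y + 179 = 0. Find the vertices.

(-6, -7) and (-6, 1)

Collect terms: 4(x² + 12x) -5(y² + 6y) = -179
4(x + 6)² -5(y + 3)² = -179 + 144 - 45 = -80
Divide by -80: (y + 3)²/16 - (x + 6)²/20 = 1
Hyperbola, center (-6, -3), transverse axis vertical; a² = 16, b² = 20.
a = 4. Vertices at (h, k ± a).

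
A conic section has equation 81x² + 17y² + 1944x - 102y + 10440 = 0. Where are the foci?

Group the x- and y-terms: 81(x² + 24x) + 17(y² - 6y) = -10440
81(x + 12)² + 17(y - 3)² = -10440 + 11664 + 153 = 1377
Divide through by 1377 to get (x + 12)²/17 + (y - 3)²/81 = 1.
Ellipse, center (-12, 3), major axis vertical; a² = 81, b² = 17.
c² = a² - b² = 81 - 17 = 64, so c = 8.
Foci lie on the vertical axis through the center: (h, k ± c).

(-12, -5) and (-12, 11)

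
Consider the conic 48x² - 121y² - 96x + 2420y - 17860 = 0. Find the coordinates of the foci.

(-12, 10) and (14, 10)

Group the x- and y-terms: 48(x² - 2x) -121(y² - 20y) = 17860
Complete the square: 48(x - 1)² -121(y - 10)² = 17860 + 48 - 12100 = 5808
Divide through by 5808 to get (x - 1)²/121 - (y - 10)²/48 = 1.
Hyperbola, center (1, 10), transverse axis horizontal; a² = 121, b² = 48.
c² = a² + b² = 121 + 48 = 169, so c = 13.
Foci lie on the horizontal axis through the center: (h ± c, k).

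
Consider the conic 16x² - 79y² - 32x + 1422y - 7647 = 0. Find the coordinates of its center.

(1, 9)

Collect terms: 16(x² - 2x) -79(y² - 18y) = 7647
Complete the square in x and y: 16(x - 1)² -79(y - 9)² = 7647 + 16 - 6399 = 1264
Dividing both sides by 1264: (x - 1)²/79 - (y - 9)²/16 = 1
Hyperbola with center (1, 9).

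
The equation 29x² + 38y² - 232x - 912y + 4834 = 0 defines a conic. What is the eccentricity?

Group the x- and y-terms: 29(x² - 8x) + 38(y² - 24y) = -4834
Completing the square gives 29(x - 4)² + 38(y - 12)² = -4834 + 464 + 5472 = 1102.
Divide by 1102: (x - 4)²/38 + (y - 12)²/29 = 1
Ellipse, center (4, 12), major axis horizontal; a² = 38, b² = 29.
c² = a² - b² = 9, so c = 3.
e = c/a = 3/√38 = 3√38/38.

e = 3√38/38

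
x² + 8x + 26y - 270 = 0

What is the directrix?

y = 35/2

Only x is squared. Complete the square in x: (x + 4)² = -26(y - 11).
Vertex (-4, 11); 4p = -26 so p = -13/2. Opens down.
Directrix is the horizontal line y = k − p = 11 − (-13/2) = 35/2.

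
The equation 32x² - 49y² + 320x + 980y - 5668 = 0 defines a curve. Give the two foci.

(-14, 10) and (4, 10)

Collect terms: 32(x² + 10x) -49(y² - 20y) = 5668
Complete the square in x and y: 32(x + 5)² -49(y - 10)² = 5668 + 800 - 4900 = 1568
Divide by 1568: (x + 5)²/49 - (y - 10)²/32 = 1
Hyperbola, center (-5, 10), transverse axis horizontal; a² = 49, b² = 32.
c² = a² + b² = 49 + 32 = 81, so c = 9.
Foci lie on the horizontal axis through the center: (h ± c, k).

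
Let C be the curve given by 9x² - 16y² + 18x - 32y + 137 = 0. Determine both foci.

Group: 9(x² + 2x) -16(y² + 2y) = -137
Complete the square in x and y: 9(x + 1)² -16(y + 1)² = -137 + 9 - 16 = -144
Divide through by -144 to get (y + 1)²/9 - (x + 1)²/16 = 1.
Hyperbola, center (-1, -1), transverse axis vertical; a² = 9, b² = 16.
c² = a² + b² = 9 + 16 = 25, so c = 5.
Foci lie on the vertical axis through the center: (h, k ± c).

(-1, -6) and (-1, 4)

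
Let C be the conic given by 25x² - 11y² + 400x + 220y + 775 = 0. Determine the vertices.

Group the x- and y-terms: 25(x² + 16x) -11(y² - 20y) = -775
Completing the square gives 25(x + 8)² -11(y - 10)² = -775 + 1600 - 1100 = -275.
Dividing both sides by -275: (y - 10)²/25 - (x + 8)²/11 = 1
Hyperbola, center (-8, 10), transverse axis vertical; a² = 25, b² = 11.
a = 5. Vertices at (h, k ± a).

(-8, 5) and (-8, 15)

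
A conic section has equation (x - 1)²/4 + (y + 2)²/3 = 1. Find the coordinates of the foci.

Center (1, -2). The larger denominator 4 sits under the x-term, so the major axis is horizontal; a² = 4, b² = 3.
c² = a² - b² = 4 - 3 = 1, so c = 1.
Foci lie on the horizontal axis through the center: (h ± c, k).

(0, -2) and (2, -2)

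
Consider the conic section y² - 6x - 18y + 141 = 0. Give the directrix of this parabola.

Only y is squared. Complete the square in y: (y - 9)² = 6(x - 10).
Vertex (10, 9); 4p = 6 so p = 3/2. Opens right.
Directrix is the vertical line x = h − p = 10 − (3/2) = 17/2.

x = 17/2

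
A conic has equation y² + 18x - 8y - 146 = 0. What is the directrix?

Only y is squared. Complete the square in y: (y - 4)² = -18(x - 9).
Vertex (9, 4); 4p = -18 so p = -9/2. Opens left.
Directrix is the vertical line x = h − p = 9 − (-9/2) = 27/2.

x = 27/2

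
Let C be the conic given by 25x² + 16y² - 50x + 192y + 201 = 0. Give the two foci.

(1, -9) and (1, -3)

Group the x- and y-terms: 25(x² - 2x) + 16(y² + 12y) = -201
Complete the square in x and y: 25(x - 1)² + 16(y + 6)² = -201 + 25 + 576 = 400
Divide by 400: (x - 1)²/16 + (y + 6)²/25 = 1
Ellipse, center (1, -6), major axis vertical; a² = 25, b² = 16.
c² = a² - b² = 25 - 16 = 9, so c = 3.
Foci lie on the vertical axis through the center: (h, k ± c).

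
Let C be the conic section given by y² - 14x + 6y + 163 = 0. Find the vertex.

Only y is squared. Complete the square in y: (y + 3)² = 14(x - 11).
Vertex (11, -3); 4p = 14 so p = 7/2. Opens right.

(11, -3)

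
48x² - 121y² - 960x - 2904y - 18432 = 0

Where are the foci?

(-3, -12) and (23, -12)

Rearranging, 48(x² - 20x) -121(y² + 24y) = 18432.
Complete the square in x and y: 48(x - 10)² -121(y + 12)² = 18432 + 4800 - 17424 = 5808
Divide through by 5808 to get (x - 10)²/121 - (y + 12)²/48 = 1.
Hyperbola, center (10, -12), transverse axis horizontal; a² = 121, b² = 48.
c² = a² + b² = 121 + 48 = 169, so c = 13.
Foci lie on the horizontal axis through the center: (h ± c, k).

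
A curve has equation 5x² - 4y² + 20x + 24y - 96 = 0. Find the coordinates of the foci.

(-8, 3) and (4, 3)

Collect terms: 5(x² + 4x) -4(y² - 6y) = 96
5(x + 2)² -4(y - 3)² = 96 + 20 - 36 = 80
Dividing both sides by 80: (x + 2)²/16 - (y - 3)²/20 = 1
Hyperbola, center (-2, 3), transverse axis horizontal; a² = 16, b² = 20.
c² = a² + b² = 16 + 20 = 36, so c = 6.
Foci lie on the horizontal axis through the center: (h ± c, k).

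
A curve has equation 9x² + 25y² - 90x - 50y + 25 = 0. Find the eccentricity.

e = 4/5

Rearranging, 9(x² - 10x) + 25(y² - 2y) = -25.
Complete the square in x and y: 9(x - 5)² + 25(y - 1)² = -25 + 225 + 25 = 225
Divide by 225: (x - 5)²/25 + (y - 1)²/9 = 1
Ellipse, center (5, 1), major axis horizontal; a² = 25, b² = 9.
c² = a² - b² = 16, so c = 4.
e = c/a = 4/5.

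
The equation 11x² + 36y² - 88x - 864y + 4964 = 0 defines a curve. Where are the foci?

Collect terms: 11(x² - 8x) + 36(y² - 24y) = -4964
Complete the square: 11(x - 4)² + 36(y - 12)² = -4964 + 176 + 5184 = 396
Dividing both sides by 396: (x - 4)²/36 + (y - 12)²/11 = 1
Ellipse, center (4, 12), major axis horizontal; a² = 36, b² = 11.
c² = a² - b² = 36 - 11 = 25, so c = 5.
Foci lie on the horizontal axis through the center: (h ± c, k).

(-1, 12) and (9, 12)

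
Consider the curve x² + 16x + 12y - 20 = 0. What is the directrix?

y = 10

Only x is squared. Complete the square in x: (x + 8)² = -12(y - 7).
Vertex (-8, 7); 4p = -12 so p = -3. Opens down.
Directrix is the horizontal line y = k − p = 7 − (-3) = 10.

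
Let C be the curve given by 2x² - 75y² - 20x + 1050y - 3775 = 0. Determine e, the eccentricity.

Rearranging, 2(x² - 10x) -75(y² - 14y) = 3775.
Complete the square: 2(x - 5)² -75(y - 7)² = 3775 + 50 - 3675 = 150
Dividing both sides by 150: (x - 5)²/75 - (y - 7)²/2 = 1
Hyperbola, center (5, 7), transverse axis horizontal; a² = 75, b² = 2.
c² = a² + b² = 77, so c = √77.
e = c/a = √77/5√3 = √231/15.

e = √231/15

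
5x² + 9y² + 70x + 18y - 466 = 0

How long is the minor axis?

8√5

Rearranging, 5(x² + 14x) + 9(y² + 2y) = 466.
Complete the square in x and y: 5(x + 7)² + 9(y + 1)² = 466 + 245 + 9 = 720
Divide by 720: (x + 7)²/144 + (y + 1)²/80 = 1
Ellipse, center (-7, -1), major axis horizontal; a² = 144, b² = 80.
b² = 80 so b = 4√5; the minor axis has length 2b = 8√5.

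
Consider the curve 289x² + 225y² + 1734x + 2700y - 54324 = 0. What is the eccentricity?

e = 8/17

289(x² + 6x) + 225(y² + 12y) = 54324
Completing the square gives 289(x + 3)² + 225(y + 6)² = 54324 + 2601 + 8100 = 65025.
Divide through by 65025 to get (x + 3)²/225 + (y + 6)²/289 = 1.
Ellipse, center (-3, -6), major axis vertical; a² = 289, b² = 225.
c² = a² - b² = 64, so c = 8.
e = c/a = 8/17.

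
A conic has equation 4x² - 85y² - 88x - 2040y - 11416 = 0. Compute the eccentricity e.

4(x² - 22x) -85(y² + 24y) = 11416
Complete the square in x and y: 4(x - 11)² -85(y + 12)² = 11416 + 484 - 12240 = -340
Dividing both sides by -340: (y + 12)²/4 - (x - 11)²/85 = 1
Hyperbola, center (11, -12), transverse axis vertical; a² = 4, b² = 85.
c² = a² + b² = 89, so c = √89.
e = c/a = √89/2.

e = √89/2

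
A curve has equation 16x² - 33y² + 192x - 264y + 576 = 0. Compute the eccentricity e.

e = 7/4

16(x² + 12x) -33(y² + 8y) = -576
Complete the square in x and y: 16(x + 6)² -33(y + 4)² = -576 + 576 - 528 = -528
Dividing both sides by -528: (y + 4)²/16 - (x + 6)²/33 = 1
Hyperbola, center (-6, -4), transverse axis vertical; a² = 16, b² = 33.
c² = a² + b² = 49, so c = 7.
e = c/a = 7/4.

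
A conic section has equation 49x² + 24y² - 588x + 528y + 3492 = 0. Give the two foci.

49(x² - 12x) + 24(y² + 22y) = -3492
49(x - 6)² + 24(y + 11)² = -3492 + 1764 + 2904 = 1176
Divide through by 1176 to get (x - 6)²/24 + (y + 11)²/49 = 1.
Ellipse, center (6, -11), major axis vertical; a² = 49, b² = 24.
c² = a² - b² = 49 - 24 = 25, so c = 5.
Foci lie on the vertical axis through the center: (h, k ± c).

(6, -16) and (6, -6)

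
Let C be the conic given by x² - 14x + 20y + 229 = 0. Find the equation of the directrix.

y = -4

Only x is squared. Complete the square in x: (x - 7)² = -20(y + 9).
Vertex (7, -9); 4p = -20 so p = -5. Opens down.
Directrix is the horizontal line y = k − p = -9 − (-5) = -4.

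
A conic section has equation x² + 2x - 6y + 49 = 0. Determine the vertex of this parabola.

Only x is squared. Complete the square in x: (x + 1)² = 6(y - 8).
Vertex (-1, 8); 4p = 6 so p = 3/2. Opens up.

(-1, 8)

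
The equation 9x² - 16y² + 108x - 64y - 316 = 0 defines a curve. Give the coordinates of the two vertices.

Group the x- and y-terms: 9(x² + 12x) -16(y² + 4y) = 316
Complete the square in x and y: 9(x + 6)² -16(y + 2)² = 316 + 324 - 64 = 576
Divide through by 576 to get (x + 6)²/64 - (y + 2)²/36 = 1.
Hyperbola, center (-6, -2), transverse axis horizontal; a² = 64, b² = 36.
a = 8. Vertices at (h ± a, k).

(-14, -2) and (2, -2)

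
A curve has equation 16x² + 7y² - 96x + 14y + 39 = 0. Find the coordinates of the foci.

(3, -4) and (3, 2)

Group the x- and y-terms: 16(x² - 6x) + 7(y² + 2y) = -39
Complete the square in x and y: 16(x - 3)² + 7(y + 1)² = -39 + 144 + 7 = 112
Dividing both sides by 112: (x - 3)²/7 + (y + 1)²/16 = 1
Ellipse, center (3, -1), major axis vertical; a² = 16, b² = 7.
c² = a² - b² = 16 - 7 = 9, so c = 3.
Foci lie on the vertical axis through the center: (h, k ± c).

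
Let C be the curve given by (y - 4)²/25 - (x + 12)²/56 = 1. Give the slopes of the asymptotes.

5√14/28 and -5√14/28

Center (-12, 4). The positive term is the y-term, so the transverse axis is vertical; a² = 25, b² = 56.
For a vertical hyperbola the asymptotes have slope ±a/b.
Here that is ±5/2√14 = ±5√14/28.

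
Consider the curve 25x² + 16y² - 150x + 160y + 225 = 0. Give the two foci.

Rearranging, 25(x² - 6x) + 16(y² + 10y) = -225.
Complete the square: 25(x - 3)² + 16(y + 5)² = -225 + 225 + 400 = 400
Divide by 400: (x - 3)²/16 + (y + 5)²/25 = 1
Ellipse, center (3, -5), major axis vertical; a² = 25, b² = 16.
c² = a² - b² = 25 - 16 = 9, so c = 3.
Foci lie on the vertical axis through the center: (h, k ± c).

(3, -8) and (3, -2)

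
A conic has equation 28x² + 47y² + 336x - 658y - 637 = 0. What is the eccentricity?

Group: 28(x² + 12x) + 47(y² - 14y) = 637
Completing the square gives 28(x + 6)² + 47(y - 7)² = 637 + 1008 + 2303 = 3948.
Divide through by 3948 to get (x + 6)²/141 + (y - 7)²/84 = 1.
Ellipse, center (-6, 7), major axis horizontal; a² = 141, b² = 84.
c² = a² - b² = 57, so c = √57.
e = c/a = √57/√141 = √893/47.

e = √893/47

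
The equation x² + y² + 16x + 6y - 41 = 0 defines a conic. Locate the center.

(-8, -3)

(x² + 16x) + (y² + 6y) = 41
Complete the square: (x + 8)² + (y + 3)² = 41 + 64 + 9 = 114
So (x + 8)² + (y + 3)² = 114.
Circle centered at (-8, -3) with r² = 114.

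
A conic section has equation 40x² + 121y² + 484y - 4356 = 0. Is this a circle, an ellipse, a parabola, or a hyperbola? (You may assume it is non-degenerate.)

ellipse

No xy term. Coefficients of x² and y² are A = 40, C = 121.
A and C have the same sign but A ≠ C ⇒ ellipse.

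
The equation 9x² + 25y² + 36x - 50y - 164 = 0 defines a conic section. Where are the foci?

(-6, 1) and (2, 1)

9(x² + 4x) + 25(y² - 2y) = 164
9(x + 2)² + 25(y - 1)² = 164 + 36 + 25 = 225
Dividing both sides by 225: (x + 2)²/25 + (y - 1)²/9 = 1
Ellipse, center (-2, 1), major axis horizontal; a² = 25, b² = 9.
c² = a² - b² = 25 - 9 = 16, so c = 4.
Foci lie on the horizontal axis through the center: (h ± c, k).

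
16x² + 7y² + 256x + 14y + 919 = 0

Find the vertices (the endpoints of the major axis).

(-8, -5) and (-8, 3)

16(x² + 16x) + 7(y² + 2y) = -919
Complete the square in x and y: 16(x + 8)² + 7(y + 1)² = -919 + 1024 + 7 = 112
Dividing both sides by 112: (x + 8)²/7 + (y + 1)²/16 = 1
Ellipse, center (-8, -1), major axis vertical; a² = 16, b² = 7.
a = 4. Vertices at (h, k ± a).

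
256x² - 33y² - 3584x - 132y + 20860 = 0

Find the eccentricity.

Group: 256(x² - 14x) -33(y² + 4y) = -20860
256(x - 7)² -33(y + 2)² = -20860 + 12544 - 132 = -8448
Divide through by -8448 to get (y + 2)²/256 - (x - 7)²/33 = 1.
Hyperbola, center (7, -2), transverse axis vertical; a² = 256, b² = 33.
c² = a² + b² = 289, so c = 17.
e = c/a = 17/16.

e = 17/16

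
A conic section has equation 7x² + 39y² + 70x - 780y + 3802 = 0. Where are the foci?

(-5 - 4√2, 10) and (-5 + 4√2, 10)

Group: 7(x² + 10x) + 39(y² - 20y) = -3802
7(x + 5)² + 39(y - 10)² = -3802 + 175 + 3900 = 273
Divide through by 273 to get (x + 5)²/39 + (y - 10)²/7 = 1.
Ellipse, center (-5, 10), major axis horizontal; a² = 39, b² = 7.
c² = a² - b² = 39 - 7 = 32, so c = 4√2.
Foci lie on the horizontal axis through the center: (h ± c, k).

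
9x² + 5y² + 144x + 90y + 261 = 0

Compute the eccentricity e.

Collect terms: 9(x² + 16x) + 5(y² + 18y) = -261
Complete the square: 9(x + 8)² + 5(y + 9)² = -261 + 576 + 405 = 720
Dividing both sides by 720: (x + 8)²/80 + (y + 9)²/144 = 1
Ellipse, center (-8, -9), major axis vertical; a² = 144, b² = 80.
c² = a² - b² = 64, so c = 8.
e = c/a = 8/12 = 2/3.

e = 2/3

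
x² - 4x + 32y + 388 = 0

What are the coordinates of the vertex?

Only x is squared. Complete the square in x: (x - 2)² = -32(y + 12).
Vertex (2, -12); 4p = -32 so p = -8. Opens down.

(2, -12)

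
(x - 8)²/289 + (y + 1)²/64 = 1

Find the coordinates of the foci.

(-7, -1) and (23, -1)

Center (8, -1). The larger denominator 289 sits under the x-term, so the major axis is horizontal; a² = 289, b² = 64.
c² = a² - b² = 289 - 64 = 225, so c = 15.
Foci lie on the horizontal axis through the center: (h ± c, k).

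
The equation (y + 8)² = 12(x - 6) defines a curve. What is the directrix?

x = 3

Vertex (6, -8); 4p = 12 so p = 3. Opens right.
Directrix is the vertical line x = h − p = 6 − (3) = 3.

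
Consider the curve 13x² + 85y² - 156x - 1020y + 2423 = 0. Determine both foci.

13(x² - 12x) + 85(y² - 12y) = -2423
Completing the square gives 13(x - 6)² + 85(y - 6)² = -2423 + 468 + 3060 = 1105.
Divide through by 1105 to get (x - 6)²/85 + (y - 6)²/13 = 1.
Ellipse, center (6, 6), major axis horizontal; a² = 85, b² = 13.
c² = a² - b² = 85 - 13 = 72, so c = 6√2.
Foci lie on the horizontal axis through the center: (h ± c, k).

(6 - 6√2, 6) and (6 + 6√2, 6)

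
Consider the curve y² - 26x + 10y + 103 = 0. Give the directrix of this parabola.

x = -7/2

Only y is squared. Complete the square in y: (y + 5)² = 26(x - 3).
Vertex (3, -5); 4p = 26 so p = 13/2. Opens right.
Directrix is the vertical line x = h − p = 3 − (13/2) = -7/2.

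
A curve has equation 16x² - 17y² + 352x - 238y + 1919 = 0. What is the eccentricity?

16(x² + 22x) -17(y² + 14y) = -1919
16(x + 11)² -17(y + 7)² = -1919 + 1936 - 833 = -816
Divide through by -816 to get (y + 7)²/48 - (x + 11)²/51 = 1.
Hyperbola, center (-11, -7), transverse axis vertical; a² = 48, b² = 51.
c² = a² + b² = 99, so c = 3√11.
e = c/a = 3√11/4√3 = √33/4.

e = √33/4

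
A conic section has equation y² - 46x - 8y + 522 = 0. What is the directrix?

Only y is squared. Complete the square in y: (y - 4)² = 46(x - 11).
Vertex (11, 4); 4p = 46 so p = 23/2. Opens right.
Directrix is the vertical line x = h − p = 11 − (23/2) = -1/2.

x = -1/2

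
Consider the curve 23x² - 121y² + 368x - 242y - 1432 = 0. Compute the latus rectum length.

46/11

23(x² + 16x) -121(y² + 2y) = 1432
Complete the square: 23(x + 8)² -121(y + 1)² = 1432 + 1472 - 121 = 2783
Divide through by 2783 to get (x + 8)²/121 - (y + 1)²/23 = 1.
Hyperbola, center (-8, -1), transverse axis horizontal; a² = 121, b² = 23.
Latus rectum length = 2b²/a = 2·23/11 = 46/11.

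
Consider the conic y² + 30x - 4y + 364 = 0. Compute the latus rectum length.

30

Only y is squared. Complete the square in y: (y - 2)² = -30(x + 12).
Vertex (-12, 2); 4p = -30 so p = -15/2. Opens left.
Latus rectum length = |4p| = 30.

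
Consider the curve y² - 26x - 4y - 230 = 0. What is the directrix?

x = -31/2

Only y is squared. Complete the square in y: (y - 2)² = 26(x + 9).
Vertex (-9, 2); 4p = 26 so p = 13/2. Opens right.
Directrix is the vertical line x = h − p = -9 − (13/2) = -31/2.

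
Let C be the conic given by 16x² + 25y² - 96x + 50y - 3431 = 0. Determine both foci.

(-6, -1) and (12, -1)

Collect terms: 16(x² - 6x) + 25(y² + 2y) = 3431
Complete the square: 16(x - 3)² + 25(y + 1)² = 3431 + 144 + 25 = 3600
Divide through by 3600 to get (x - 3)²/225 + (y + 1)²/144 = 1.
Ellipse, center (3, -1), major axis horizontal; a² = 225, b² = 144.
c² = a² - b² = 225 - 144 = 81, so c = 9.
Foci lie on the horizontal axis through the center: (h ± c, k).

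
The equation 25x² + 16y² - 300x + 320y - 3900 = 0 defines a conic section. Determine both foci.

(6, -22) and (6, 2)

Rearranging, 25(x² - 12x) + 16(y² + 20y) = 3900.
Complete the square: 25(x - 6)² + 16(y + 10)² = 3900 + 900 + 1600 = 6400
Divide through by 6400 to get (x - 6)²/256 + (y + 10)²/400 = 1.
Ellipse, center (6, -10), major axis vertical; a² = 400, b² = 256.
c² = a² - b² = 400 - 256 = 144, so c = 12.
Foci lie on the vertical axis through the center: (h, k ± c).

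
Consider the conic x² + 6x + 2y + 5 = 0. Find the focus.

Only x is squared. Complete the square in x: (x + 3)² = -2(y - 2).
Vertex (-3, 2); 4p = -2 so p = -1/2. Opens down.
Focus is p units from the vertex along the axis: (h, k + p).

(-3, 3/2)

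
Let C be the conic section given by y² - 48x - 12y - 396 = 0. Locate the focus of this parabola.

(3, 6)

Only y is squared. Complete the square in y: (y - 6)² = 48(x + 9).
Vertex (-9, 6); 4p = 48 so p = 12. Opens right.
Focus is p units from the vertex along the axis: (h + p, k).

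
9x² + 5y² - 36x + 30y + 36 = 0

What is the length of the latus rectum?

Collect terms: 9(x² - 4x) + 5(y² + 6y) = -36
Complete the square in x and y: 9(x - 2)² + 5(y + 3)² = -36 + 36 + 45 = 45
Divide by 45: (x - 2)²/5 + (y + 3)²/9 = 1
Ellipse, center (2, -3), major axis vertical; a² = 9, b² = 5.
Latus rectum length = 2b²/a = 2·5/3 = 10/3.

10/3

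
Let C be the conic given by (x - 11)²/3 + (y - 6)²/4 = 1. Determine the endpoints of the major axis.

(11, 4) and (11, 8)

Center (11, 6). The larger denominator 4 sits under the y-term, so the major axis is vertical; a² = 4, b² = 3.
a = 2. Vertices at (h, k ± a).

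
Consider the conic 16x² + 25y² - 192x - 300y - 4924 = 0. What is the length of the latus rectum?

128/5

16(x² - 12x) + 25(y² - 12y) = 4924
Complete the square in x and y: 16(x - 6)² + 25(y - 6)² = 4924 + 576 + 900 = 6400
Dividing both sides by 6400: (x - 6)²/400 + (y - 6)²/256 = 1
Ellipse, center (6, 6), major axis horizontal; a² = 400, b² = 256.
Latus rectum length = 2b²/a = 2·256/20 = 128/5.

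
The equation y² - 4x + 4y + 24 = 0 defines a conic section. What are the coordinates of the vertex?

Only y is squared. Complete the square in y: (y + 2)² = 4(x - 5).
Vertex (5, -2); 4p = 4 so p = 1. Opens right.

(5, -2)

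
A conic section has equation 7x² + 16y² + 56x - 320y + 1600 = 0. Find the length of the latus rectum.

7/2

Group the x- and y-terms: 7(x² + 8x) + 16(y² - 20y) = -1600
Complete the square in x and y: 7(x + 4)² + 16(y - 10)² = -1600 + 112 + 1600 = 112
Dividing both sides by 112: (x + 4)²/16 + (y - 10)²/7 = 1
Ellipse, center (-4, 10), major axis horizontal; a² = 16, b² = 7.
Latus rectum length = 2b²/a = 2·7/4 = 7/2.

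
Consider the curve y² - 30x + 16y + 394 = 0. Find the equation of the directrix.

Only y is squared. Complete the square in y: (y + 8)² = 30(x - 11).
Vertex (11, -8); 4p = 30 so p = 15/2. Opens right.
Directrix is the vertical line x = h − p = 11 − (15/2) = 7/2.

x = 7/2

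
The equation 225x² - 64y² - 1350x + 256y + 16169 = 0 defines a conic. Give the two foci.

(3, -15) and (3, 19)

Rearranging, 225(x² - 6x) -64(y² - 4y) = -16169.
Complete the square in x and y: 225(x - 3)² -64(y - 2)² = -16169 + 2025 - 256 = -14400
Divide by -14400: (y - 2)²/225 - (x - 3)²/64 = 1
Hyperbola, center (3, 2), transverse axis vertical; a² = 225, b² = 64.
c² = a² + b² = 225 + 64 = 289, so c = 17.
Foci lie on the vertical axis through the center: (h, k ± c).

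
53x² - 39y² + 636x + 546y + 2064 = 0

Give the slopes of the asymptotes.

√2067/39 and -√2067/39

Group: 53(x² + 12x) -39(y² - 14y) = -2064
53(x + 6)² -39(y - 7)² = -2064 + 1908 - 1911 = -2067
Dividing both sides by -2067: (y - 7)²/53 - (x + 6)²/39 = 1
Hyperbola, center (-6, 7), transverse axis vertical; a² = 53, b² = 39.
For a vertical hyperbola the asymptotes have slope ±a/b.
Here that is ±√53/√39 = ±√2067/39.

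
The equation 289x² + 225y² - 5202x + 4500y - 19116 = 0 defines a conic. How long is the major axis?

34

Group the x- and y-terms: 289(x² - 18x) + 225(y² + 20y) = 19116
289(x - 9)² + 225(y + 10)² = 19116 + 23409 + 22500 = 65025
Dividing both sides by 65025: (x - 9)²/225 + (y + 10)²/289 = 1
Ellipse, center (9, -10), major axis vertical; a² = 289, b² = 225.
a² = 289 so a = 17; the major axis has length 2a = 34.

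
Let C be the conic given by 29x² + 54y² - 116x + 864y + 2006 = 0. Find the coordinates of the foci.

(-3, -8) and (7, -8)

Rearranging, 29(x² - 4x) + 54(y² + 16y) = -2006.
29(x - 2)² + 54(y + 8)² = -2006 + 116 + 3456 = 1566
Divide through by 1566 to get (x - 2)²/54 + (y + 8)²/29 = 1.
Ellipse, center (2, -8), major axis horizontal; a² = 54, b² = 29.
c² = a² - b² = 54 - 29 = 25, so c = 5.
Foci lie on the horizontal axis through the center: (h ± c, k).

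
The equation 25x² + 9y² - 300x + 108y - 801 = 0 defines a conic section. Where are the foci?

(6, -18) and (6, 6)

Group the x- and y-terms: 25(x² - 12x) + 9(y² + 12y) = 801
Complete the square: 25(x - 6)² + 9(y + 6)² = 801 + 900 + 324 = 2025
Dividing both sides by 2025: (x - 6)²/81 + (y + 6)²/225 = 1
Ellipse, center (6, -6), major axis vertical; a² = 225, b² = 81.
c² = a² - b² = 225 - 81 = 144, so c = 12.
Foci lie on the vertical axis through the center: (h, k ± c).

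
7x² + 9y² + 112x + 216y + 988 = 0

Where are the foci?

Collect terms: 7(x² + 16x) + 9(y² + 24y) = -988
Complete the square: 7(x + 8)² + 9(y + 12)² = -988 + 448 + 1296 = 756
Divide by 756: (x + 8)²/108 + (y + 12)²/84 = 1
Ellipse, center (-8, -12), major axis horizontal; a² = 108, b² = 84.
c² = a² - b² = 108 - 84 = 24, so c = 2√6.
Foci lie on the horizontal axis through the center: (h ± c, k).

(-8 - 2√6, -12) and (-8 + 2√6, -12)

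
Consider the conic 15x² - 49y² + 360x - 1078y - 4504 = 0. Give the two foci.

Collect terms: 15(x² + 24x) -49(y² + 22y) = 4504
Complete the square: 15(x + 12)² -49(y + 11)² = 4504 + 2160 - 5929 = 735
Dividing both sides by 735: (x + 12)²/49 - (y + 11)²/15 = 1
Hyperbola, center (-12, -11), transverse axis horizontal; a² = 49, b² = 15.
c² = a² + b² = 49 + 15 = 64, so c = 8.
Foci lie on the horizontal axis through the center: (h ± c, k).

(-20, -11) and (-4, -11)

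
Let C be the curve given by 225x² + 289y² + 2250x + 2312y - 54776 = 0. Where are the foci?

Rearranging, 225(x² + 10x) + 289(y² + 8y) = 54776.
Complete the square: 225(x + 5)² + 289(y + 4)² = 54776 + 5625 + 4624 = 65025
Divide through by 65025 to get (x + 5)²/289 + (y + 4)²/225 = 1.
Ellipse, center (-5, -4), major axis horizontal; a² = 289, b² = 225.
c² = a² - b² = 289 - 225 = 64, so c = 8.
Foci lie on the horizontal axis through the center: (h ± c, k).

(-13, -4) and (3, -4)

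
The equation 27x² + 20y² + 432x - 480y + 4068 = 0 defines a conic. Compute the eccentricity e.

Rearranging, 27(x² + 16x) + 20(y² - 24y) = -4068.
Complete the square in x and y: 27(x + 8)² + 20(y - 12)² = -4068 + 1728 + 2880 = 540
Divide by 540: (x + 8)²/20 + (y - 12)²/27 = 1
Ellipse, center (-8, 12), major axis vertical; a² = 27, b² = 20.
c² = a² - b² = 7, so c = √7.
e = c/a = √7/3√3 = √21/9.

e = √21/9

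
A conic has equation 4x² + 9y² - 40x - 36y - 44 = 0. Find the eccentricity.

Collect terms: 4(x² - 10x) + 9(y² - 4y) = 44
Complete the square in x and y: 4(x - 5)² + 9(y - 2)² = 44 + 100 + 36 = 180
Dividing both sides by 180: (x - 5)²/45 + (y - 2)²/20 = 1
Ellipse, center (5, 2), major axis horizontal; a² = 45, b² = 20.
c² = a² - b² = 25, so c = 5.
e = c/a = 5/3√5 = √5/3.

e = √5/3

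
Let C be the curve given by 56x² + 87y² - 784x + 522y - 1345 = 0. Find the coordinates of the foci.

Collect terms: 56(x² - 14x) + 87(y² + 6y) = 1345
Completing the square gives 56(x - 7)² + 87(y + 3)² = 1345 + 2744 + 783 = 4872.
Dividing both sides by 4872: (x - 7)²/87 + (y + 3)²/56 = 1
Ellipse, center (7, -3), major axis horizontal; a² = 87, b² = 56.
c² = a² - b² = 87 - 56 = 31, so c = √31.
Foci lie on the horizontal axis through the center: (h ± c, k).

(7 - √31, -3) and (7 + √31, -3)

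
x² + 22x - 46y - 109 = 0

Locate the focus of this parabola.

(-11, 13/2)

Only x is squared. Complete the square in x: (x + 11)² = 46(y + 5).
Vertex (-11, -5); 4p = 46 so p = 23/2. Opens up.
Focus is p units from the vertex along the axis: (h, k + p).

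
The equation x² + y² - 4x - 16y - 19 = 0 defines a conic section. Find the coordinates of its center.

Rearranging, (x² - 4x) + (y² - 16y) = 19.
(x - 2)² + (y - 8)² = 19 + 4 + 64 = 87
So (x - 2)² + (y - 8)² = 87.
Circle centered at (2, 8) with r² = 87.

(2, 8)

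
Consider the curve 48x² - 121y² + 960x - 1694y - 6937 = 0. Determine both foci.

Rearranging, 48(x² + 20x) -121(y² + 14y) = 6937.
Completing the square gives 48(x + 10)² -121(y + 7)² = 6937 + 4800 - 5929 = 5808.
Divide through by 5808 to get (x + 10)²/121 - (y + 7)²/48 = 1.
Hyperbola, center (-10, -7), transverse axis horizontal; a² = 121, b² = 48.
c² = a² + b² = 121 + 48 = 169, so c = 13.
Foci lie on the horizontal axis through the center: (h ± c, k).

(-23, -7) and (3, -7)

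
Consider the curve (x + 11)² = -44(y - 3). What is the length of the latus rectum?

Vertex (-11, 3); 4p = -44 so p = -11. Opens down.
Latus rectum length = |4p| = 44.

44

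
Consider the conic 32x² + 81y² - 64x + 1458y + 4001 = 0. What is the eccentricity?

Collect terms: 32(x² - 2x) + 81(y² + 18y) = -4001
32(x - 1)² + 81(y + 9)² = -4001 + 32 + 6561 = 2592
Dividing both sides by 2592: (x - 1)²/81 + (y + 9)²/32 = 1
Ellipse, center (1, -9), major axis horizontal; a² = 81, b² = 32.
c² = a² - b² = 49, so c = 7.
e = c/a = 7/9.

e = 7/9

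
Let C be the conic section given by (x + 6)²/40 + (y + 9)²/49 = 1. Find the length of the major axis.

14

Center (-6, -9). The larger denominator 49 sits under the y-term, so the major axis is vertical; a² = 49, b² = 40.
a² = 49 so a = 7; the major axis has length 2a = 14.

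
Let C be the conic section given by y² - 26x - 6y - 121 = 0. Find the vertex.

(-5, 3)

Only y is squared. Complete the square in y: (y - 3)² = 26(x + 5).
Vertex (-5, 3); 4p = 26 so p = 13/2. Opens right.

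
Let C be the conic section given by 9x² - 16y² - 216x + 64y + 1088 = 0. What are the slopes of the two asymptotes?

3/4 and -3/4

Collect terms: 9(x² - 24x) -16(y² - 4y) = -1088
9(x - 12)² -16(y - 2)² = -1088 + 1296 - 64 = 144
Dividing both sides by 144: (x - 12)²/16 - (y - 2)²/9 = 1
Hyperbola, center (12, 2), transverse axis horizontal; a² = 16, b² = 9.
For a horizontal hyperbola the asymptotes have slope ±b/a.
Here that is ±3/4.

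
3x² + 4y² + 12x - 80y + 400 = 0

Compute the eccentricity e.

Collect terms: 3(x² + 4x) + 4(y² - 20y) = -400
Complete the square in x and y: 3(x + 2)² + 4(y - 10)² = -400 + 12 + 400 = 12
Divide through by 12 to get (x + 2)²/4 + (y - 10)²/3 = 1.
Ellipse, center (-2, 10), major axis horizontal; a² = 4, b² = 3.
c² = a² - b² = 1, so c = 1.
e = c/a = 1/2.

e = 1/2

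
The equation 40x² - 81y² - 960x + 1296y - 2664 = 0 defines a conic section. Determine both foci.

(1, 8) and (23, 8)

40(x² - 24x) -81(y² - 16y) = 2664
Complete the square in x and y: 40(x - 12)² -81(y - 8)² = 2664 + 5760 - 5184 = 3240
Divide by 3240: (x - 12)²/81 - (y - 8)²/40 = 1
Hyperbola, center (12, 8), transverse axis horizontal; a² = 81, b² = 40.
c² = a² + b² = 81 + 40 = 121, so c = 11.
Foci lie on the horizontal axis through the center: (h ± c, k).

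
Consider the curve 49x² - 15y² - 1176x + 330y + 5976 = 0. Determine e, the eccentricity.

e = 8/7

Rearranging, 49(x² - 24x) -15(y² - 22y) = -5976.
Complete the square in x and y: 49(x - 12)² -15(y - 11)² = -5976 + 7056 - 1815 = -735
Divide by -735: (y - 11)²/49 - (x - 12)²/15 = 1
Hyperbola, center (12, 11), transverse axis vertical; a² = 49, b² = 15.
c² = a² + b² = 64, so c = 8.
e = c/a = 8/7.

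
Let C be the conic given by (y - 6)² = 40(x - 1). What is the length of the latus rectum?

Vertex (1, 6); 4p = 40 so p = 10. Opens right.
Latus rectum length = |4p| = 40.

40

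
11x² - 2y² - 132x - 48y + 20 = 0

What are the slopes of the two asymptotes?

√22/2 and -√22/2

11(x² - 12x) -2(y² + 24y) = -20
Completing the square gives 11(x - 6)² -2(y + 12)² = -20 + 396 - 288 = 88.
Divide by 88: (x - 6)²/8 - (y + 12)²/44 = 1
Hyperbola, center (6, -12), transverse axis horizontal; a² = 8, b² = 44.
For a horizontal hyperbola the asymptotes have slope ±b/a.
Here that is ±2√11/2√2 = ±√22/2.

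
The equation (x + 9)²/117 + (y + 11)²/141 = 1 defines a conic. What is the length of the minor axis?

6√13

Center (-9, -11). The larger denominator 141 sits under the y-term, so the major axis is vertical; a² = 141, b² = 117.
b² = 117 so b = 3√13; the minor axis has length 2b = 6√13.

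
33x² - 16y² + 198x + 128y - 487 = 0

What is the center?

Rearranging, 33(x² + 6x) -16(y² - 8y) = 487.
33(x + 3)² -16(y - 4)² = 487 + 297 - 256 = 528
Divide by 528: (x + 3)²/16 - (y - 4)²/33 = 1
Hyperbola with center (-3, 4).

(-3, 4)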